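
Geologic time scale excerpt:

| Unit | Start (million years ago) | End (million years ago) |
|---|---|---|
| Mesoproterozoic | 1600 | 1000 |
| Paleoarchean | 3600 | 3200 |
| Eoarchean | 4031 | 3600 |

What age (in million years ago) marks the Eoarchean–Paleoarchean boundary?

3600 million years ago

The Eoarchean ends and the Paleoarchean begins at 3600 million years ago.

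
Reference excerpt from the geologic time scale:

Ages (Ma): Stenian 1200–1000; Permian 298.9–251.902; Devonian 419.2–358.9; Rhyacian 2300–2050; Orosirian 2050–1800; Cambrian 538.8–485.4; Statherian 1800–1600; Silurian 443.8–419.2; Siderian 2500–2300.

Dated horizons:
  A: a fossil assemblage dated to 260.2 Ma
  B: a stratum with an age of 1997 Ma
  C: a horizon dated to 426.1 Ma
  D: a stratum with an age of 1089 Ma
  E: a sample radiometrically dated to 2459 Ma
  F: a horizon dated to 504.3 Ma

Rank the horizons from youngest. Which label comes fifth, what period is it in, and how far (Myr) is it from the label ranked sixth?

Smaller Ma means younger, so youngest first: A 260.2 < C 426.1 < F 504.3 < D 1089 < B 1997 < E 2459.
Counting 5 along gives B (1997 Ma); the excerpt puts that inside the Orosirian, 2050–1800 Ma.
Next in line is E (2459 Ma), and 2459 − 1997 = 462 Myr.

B, in the Orosirian; 462 million years to E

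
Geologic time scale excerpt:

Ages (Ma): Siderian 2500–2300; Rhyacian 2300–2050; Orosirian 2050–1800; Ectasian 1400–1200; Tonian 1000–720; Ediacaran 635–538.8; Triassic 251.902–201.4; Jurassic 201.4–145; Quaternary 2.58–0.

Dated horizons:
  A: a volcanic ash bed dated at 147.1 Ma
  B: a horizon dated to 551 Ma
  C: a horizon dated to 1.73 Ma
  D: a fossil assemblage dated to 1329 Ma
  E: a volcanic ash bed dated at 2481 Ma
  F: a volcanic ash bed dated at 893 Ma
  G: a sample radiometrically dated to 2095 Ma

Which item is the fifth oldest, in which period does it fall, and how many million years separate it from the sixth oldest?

B, in the Ediacaran; 403.9 million years to A

Sorted oldest-first by Ma: E (2481), G (2095), D (1329), F (893), B (551), A (147.1), C (1.73).
The fifth oldest is B at 551 Ma, which lies in 635–538.8 Ma: the Ediacaran.
The sixth oldest is A at 147.1 Ma; separation = |551 − 147.1| = 403.9 Myr.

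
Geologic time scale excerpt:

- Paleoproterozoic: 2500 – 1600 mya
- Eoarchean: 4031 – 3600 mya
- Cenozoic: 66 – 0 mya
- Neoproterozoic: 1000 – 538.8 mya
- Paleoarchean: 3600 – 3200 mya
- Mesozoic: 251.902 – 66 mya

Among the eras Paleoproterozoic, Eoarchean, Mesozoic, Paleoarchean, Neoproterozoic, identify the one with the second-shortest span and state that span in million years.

Paleoarchean, 400 million years

Start − end for each: Paleoproterozoic 2500 − 1600 = 900; Eoarchean 4031 − 3600 = 431; Mesozoic 251.902 − 66 = 185.902; Paleoarchean 3600 − 3200 = 400; Neoproterozoic 1000 − 538.8 = 461.2.
Ranking these from shortest: Mesozoic < Paleoarchean < Eoarchean < Neoproterozoic < Paleoproterozoic.
Position 2 in that ranking is Paleoarchean, which lasted 400 Myr.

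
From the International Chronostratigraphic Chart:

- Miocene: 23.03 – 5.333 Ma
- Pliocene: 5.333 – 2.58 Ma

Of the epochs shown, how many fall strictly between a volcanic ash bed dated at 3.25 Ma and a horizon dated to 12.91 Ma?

0

The older date is 12.91 Ma and the younger is 3.25 Ma.
No epoch both begins after 12.91 Ma and ends before 3.25 Ma, so the count is 0.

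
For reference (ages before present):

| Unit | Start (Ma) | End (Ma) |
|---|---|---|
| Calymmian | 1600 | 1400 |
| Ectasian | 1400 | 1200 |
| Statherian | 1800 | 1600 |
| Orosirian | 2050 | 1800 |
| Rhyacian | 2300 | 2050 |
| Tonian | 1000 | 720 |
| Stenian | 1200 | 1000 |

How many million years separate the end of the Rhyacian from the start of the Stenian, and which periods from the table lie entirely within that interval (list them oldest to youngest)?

The Rhyacian closes at 2050 Ma and the Stenian opens at 1200 Ma, so the interval is 2050 − 1200 = 850 Myr.
A period fits inside if it starts at or after 2050 Ma and ends at or before 1200 Ma; oldest first that gives Orosirian, Statherian, Calymmian, Ectasian.

850 million years; Orosirian, Statherian, Calymmian, Ectasian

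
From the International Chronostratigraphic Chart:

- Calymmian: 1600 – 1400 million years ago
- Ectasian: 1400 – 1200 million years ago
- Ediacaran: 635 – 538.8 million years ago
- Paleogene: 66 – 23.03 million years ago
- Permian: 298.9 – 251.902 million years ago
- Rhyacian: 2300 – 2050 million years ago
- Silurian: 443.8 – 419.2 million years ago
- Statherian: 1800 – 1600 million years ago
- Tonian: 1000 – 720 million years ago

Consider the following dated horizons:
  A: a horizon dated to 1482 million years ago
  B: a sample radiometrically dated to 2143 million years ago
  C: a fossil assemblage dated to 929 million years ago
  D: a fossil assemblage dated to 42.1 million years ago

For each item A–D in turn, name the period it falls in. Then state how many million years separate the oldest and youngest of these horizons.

A — Calymmian; B — Rhyacian; C — Tonian; D — Paleogene; span 2100.9 million years

A: 1482 Ma lies in 1600–1400 Ma, so Calymmian.
B: 2143 Ma lies in 2300–2050 Ma, so Rhyacian.
C: 929 Ma lies in 1000–720 Ma, so Tonian.
D: 42.1 Ma lies in 66–23.03 Ma, so Paleogene.
Oldest = 2143 Ma, youngest = 42.1 Ma → span 2100.9 Myr.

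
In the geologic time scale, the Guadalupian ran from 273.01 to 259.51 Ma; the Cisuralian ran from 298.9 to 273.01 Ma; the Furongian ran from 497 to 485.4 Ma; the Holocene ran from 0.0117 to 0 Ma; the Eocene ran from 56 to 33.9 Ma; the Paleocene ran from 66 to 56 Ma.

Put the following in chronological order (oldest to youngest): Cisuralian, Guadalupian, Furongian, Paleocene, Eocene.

The oldest of these is Furongian (starts 497 Ma) and the youngest is Eocene (ends 33.9 Ma).
In between, by decreasing start age: Cisuralian (298.9), Guadalupian (273.01), Paleocene (66).

Furongian, Cisuralian, Guadalupian, Paleocene, Eocene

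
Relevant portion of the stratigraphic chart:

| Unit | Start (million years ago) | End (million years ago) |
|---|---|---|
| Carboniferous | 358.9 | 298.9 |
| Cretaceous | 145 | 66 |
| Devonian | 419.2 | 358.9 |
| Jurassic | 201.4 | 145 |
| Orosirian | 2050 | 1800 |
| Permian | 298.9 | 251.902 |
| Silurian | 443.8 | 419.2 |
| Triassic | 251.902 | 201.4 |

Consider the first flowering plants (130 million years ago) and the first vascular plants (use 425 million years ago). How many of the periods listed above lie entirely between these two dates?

5

The older date is 425 Ma and the younger is 130 Ma.
Periods with start < 425 and end > 130 Ma: Devonian (419.2–358.9), Carboniferous (358.9–298.9), Permian (298.9–251.902), Triassic (251.902–201.4), Jurassic (201.4–145).
That is 5 complete periods.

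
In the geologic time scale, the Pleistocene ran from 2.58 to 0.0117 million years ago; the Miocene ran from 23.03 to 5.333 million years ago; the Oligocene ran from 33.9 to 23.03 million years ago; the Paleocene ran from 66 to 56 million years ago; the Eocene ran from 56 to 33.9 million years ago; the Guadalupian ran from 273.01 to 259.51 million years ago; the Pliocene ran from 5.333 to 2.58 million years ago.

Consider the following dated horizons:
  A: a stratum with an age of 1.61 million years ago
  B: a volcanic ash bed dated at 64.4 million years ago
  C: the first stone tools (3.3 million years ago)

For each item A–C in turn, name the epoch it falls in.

A: 1.61 Ma lies in 2.58–0.0117 Ma, so Pleistocene.
B: 64.4 Ma lies in 66–56 Ma, so Paleocene.
C: 3.3 Ma lies in 5.333–2.58 Ma, so Pliocene.

A — Pleistocene; B — Paleocene; C — Pliocene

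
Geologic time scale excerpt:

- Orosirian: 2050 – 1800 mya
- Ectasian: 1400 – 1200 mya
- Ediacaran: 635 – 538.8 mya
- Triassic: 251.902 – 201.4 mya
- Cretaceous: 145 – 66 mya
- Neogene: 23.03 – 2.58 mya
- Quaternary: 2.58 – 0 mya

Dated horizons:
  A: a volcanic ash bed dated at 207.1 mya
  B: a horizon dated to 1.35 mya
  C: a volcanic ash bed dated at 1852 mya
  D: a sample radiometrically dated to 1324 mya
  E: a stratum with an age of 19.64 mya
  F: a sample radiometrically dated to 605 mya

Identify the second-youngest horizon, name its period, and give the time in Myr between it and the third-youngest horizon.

Sorted youngest-first by Ma: B (1.35), E (19.64), A (207.1), F (605), D (1324), C (1852).
The second youngest is E at 19.64 Ma, which lies in 23.03–2.58 Ma: the Neogene.
The third youngest is A at 207.1 Ma; separation = |19.64 − 207.1| = 187.46 Myr.

E, in the Neogene; 187.46 million years to A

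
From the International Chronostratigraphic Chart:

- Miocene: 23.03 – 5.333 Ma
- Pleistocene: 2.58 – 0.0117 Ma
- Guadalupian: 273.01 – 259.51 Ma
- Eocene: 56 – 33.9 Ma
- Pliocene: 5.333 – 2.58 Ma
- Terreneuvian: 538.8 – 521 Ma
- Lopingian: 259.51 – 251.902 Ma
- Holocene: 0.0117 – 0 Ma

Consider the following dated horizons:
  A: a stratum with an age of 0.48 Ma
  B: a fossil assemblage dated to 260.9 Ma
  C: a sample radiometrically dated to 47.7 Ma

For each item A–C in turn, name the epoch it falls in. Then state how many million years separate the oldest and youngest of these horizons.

A — Pleistocene; B — Guadalupian; C — Eocene; span 260.42 million years

A: 0.48 Ma lies in 2.58–0.0117 Ma, so Pleistocene.
B: 260.9 Ma lies in 273.01–259.51 Ma, so Guadalupian.
C: 47.7 Ma lies in 56–33.9 Ma, so Eocene.
Oldest = 260.9 Ma, youngest = 0.48 Ma → span 260.42 Myr.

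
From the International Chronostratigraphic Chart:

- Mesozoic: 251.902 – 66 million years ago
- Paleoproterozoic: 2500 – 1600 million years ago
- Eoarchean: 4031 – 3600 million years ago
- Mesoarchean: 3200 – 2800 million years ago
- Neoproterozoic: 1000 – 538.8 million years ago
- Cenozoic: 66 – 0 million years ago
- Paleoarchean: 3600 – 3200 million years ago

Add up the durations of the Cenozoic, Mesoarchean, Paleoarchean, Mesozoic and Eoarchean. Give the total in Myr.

1482.902 million years

Each duration: Cenozoic = 66; Mesoarchean = 400; Paleoarchean = 400; Mesozoic = 185.902; Eoarchean = 431.
Sum: 66 + 400 + 400 + 185.902 + 431 = 1482.902 Myr.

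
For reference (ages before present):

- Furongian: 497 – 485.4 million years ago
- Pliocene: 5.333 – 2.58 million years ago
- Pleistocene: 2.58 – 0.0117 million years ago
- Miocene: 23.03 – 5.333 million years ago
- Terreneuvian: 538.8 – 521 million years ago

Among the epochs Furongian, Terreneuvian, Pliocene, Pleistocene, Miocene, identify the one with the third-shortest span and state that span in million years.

Furongian, 11.6 million years

Start − end for each: Furongian 497 − 485.4 = 11.6; Terreneuvian 538.8 − 521 = 17.8; Pliocene 5.333 − 2.58 = 2.753; Pleistocene 2.58 − 0.0117 = 2.5683; Miocene 23.03 − 5.333 = 17.697.
Ranking these from shortest: Pleistocene < Pliocene < Furongian < Miocene < Terreneuvian.
Position 3 in that ranking is Furongian, which lasted 11.6 Myr.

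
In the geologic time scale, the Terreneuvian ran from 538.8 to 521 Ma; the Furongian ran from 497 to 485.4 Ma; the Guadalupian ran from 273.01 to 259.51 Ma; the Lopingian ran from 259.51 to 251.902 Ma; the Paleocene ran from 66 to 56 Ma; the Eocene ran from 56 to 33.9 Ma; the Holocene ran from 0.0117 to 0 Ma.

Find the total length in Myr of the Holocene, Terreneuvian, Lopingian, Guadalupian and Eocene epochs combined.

61.0197 million years

Duration is start − end for each: (0.0117 − 0) + (538.8 − 521) + (259.51 − 251.902) + (273.01 − 259.51) + (56 − 33.9).
That is 0.0117 + 17.8 + 7.608 + 13.5 + 22.1, which totals 61.0197 million years.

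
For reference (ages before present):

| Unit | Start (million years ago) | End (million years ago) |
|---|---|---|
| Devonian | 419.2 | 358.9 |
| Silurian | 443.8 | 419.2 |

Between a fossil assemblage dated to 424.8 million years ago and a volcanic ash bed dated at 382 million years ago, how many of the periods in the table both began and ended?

0

Checking each listed span, none has both start < 424.8 Ma and end > 382 Ma — every period straddles one of the two dates or lies outside them — so the count is 0.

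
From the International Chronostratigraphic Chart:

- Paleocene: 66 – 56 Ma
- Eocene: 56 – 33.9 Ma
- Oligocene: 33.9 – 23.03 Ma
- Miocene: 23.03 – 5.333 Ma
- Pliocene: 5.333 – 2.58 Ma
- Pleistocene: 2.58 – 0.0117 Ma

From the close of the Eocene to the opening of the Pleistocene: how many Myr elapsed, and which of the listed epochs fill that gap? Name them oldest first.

End of Eocene = 33.9 Ma; start of Pleistocene = 2.58 Ma.
Gap = 33.9 − 2.58 = 31.32 Myr.
Epochs wholly inside 33.9–2.58 Ma: Oligocene (33.9–23.03), Miocene (23.03–5.333), Pliocene (5.333–2.58).

31.32 million years; Oligocene, Miocene, Pliocene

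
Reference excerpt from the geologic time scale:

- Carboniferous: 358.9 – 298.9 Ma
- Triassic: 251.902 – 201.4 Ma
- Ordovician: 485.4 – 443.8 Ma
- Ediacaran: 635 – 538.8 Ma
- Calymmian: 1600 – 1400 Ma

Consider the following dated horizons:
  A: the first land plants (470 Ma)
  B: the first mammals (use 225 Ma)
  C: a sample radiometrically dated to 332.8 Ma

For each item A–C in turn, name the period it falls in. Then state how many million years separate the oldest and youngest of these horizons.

A: 470 Ma lies in 485.4–443.8 Ma, so Ordovician.
B: 225 Ma lies in 251.902–201.4 Ma, so Triassic.
C: 332.8 Ma lies in 358.9–298.9 Ma, so Carboniferous.
Oldest = 470 Ma, youngest = 225 Ma → span 245 Myr.

A — Ordovician; B — Triassic; C — Carboniferous; span 245 million years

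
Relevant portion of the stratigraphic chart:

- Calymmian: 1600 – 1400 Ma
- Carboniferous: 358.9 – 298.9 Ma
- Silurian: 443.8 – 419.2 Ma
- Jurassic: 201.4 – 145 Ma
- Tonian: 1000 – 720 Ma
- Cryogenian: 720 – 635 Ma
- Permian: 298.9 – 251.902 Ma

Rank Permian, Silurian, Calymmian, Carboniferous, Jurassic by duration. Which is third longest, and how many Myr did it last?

Start − end for each: Permian 298.9 − 251.902 = 46.998; Silurian 443.8 − 419.2 = 24.6; Calymmian 1600 − 1400 = 200; Carboniferous 358.9 − 298.9 = 60; Jurassic 201.4 − 145 = 56.4.
Ranking these from longest: Calymmian > Carboniferous > Jurassic > Permian > Silurian.
Position 3 in that ranking is Jurassic, which lasted 56.4 Myr.

Jurassic, 56.4 million years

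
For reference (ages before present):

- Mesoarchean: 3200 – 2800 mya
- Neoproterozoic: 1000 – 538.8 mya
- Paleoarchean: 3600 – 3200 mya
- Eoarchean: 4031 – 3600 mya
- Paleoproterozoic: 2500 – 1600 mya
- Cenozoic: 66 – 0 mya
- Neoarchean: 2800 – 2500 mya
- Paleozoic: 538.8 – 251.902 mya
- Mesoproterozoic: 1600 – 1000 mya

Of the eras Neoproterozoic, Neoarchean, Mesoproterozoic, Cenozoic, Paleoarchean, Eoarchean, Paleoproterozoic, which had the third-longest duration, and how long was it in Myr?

Durations: Neoproterozoic 461.2; Neoarchean 300; Mesoproterozoic 600; Cenozoic 66; Paleoarchean 400; Eoarchean 431; Paleoproterozoic 900 Myr.
Sorted longest-first: Paleoproterozoic (900), Mesoproterozoic (600), Neoproterozoic (461.2), Eoarchean (431), Paleoarchean (400), Neoarchean (300), Cenozoic (66).
The third longest is Neoproterozoic at 461.2 Myr.

Neoproterozoic, 461.2 million years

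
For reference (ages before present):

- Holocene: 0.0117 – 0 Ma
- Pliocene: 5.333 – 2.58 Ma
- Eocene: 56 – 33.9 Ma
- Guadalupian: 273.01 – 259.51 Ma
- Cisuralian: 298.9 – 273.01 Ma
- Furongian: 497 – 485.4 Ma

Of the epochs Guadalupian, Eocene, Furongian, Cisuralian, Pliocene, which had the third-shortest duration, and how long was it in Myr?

Guadalupian, 13.5 million years

Durations: Guadalupian 13.5; Eocene 22.1; Furongian 11.6; Cisuralian 25.89; Pliocene 2.753 Myr.
Sorted shortest-first: Pliocene (2.753), Furongian (11.6), Guadalupian (13.5), Eocene (22.1), Cisuralian (25.89).
The third shortest is Guadalupian at 13.5 Myr.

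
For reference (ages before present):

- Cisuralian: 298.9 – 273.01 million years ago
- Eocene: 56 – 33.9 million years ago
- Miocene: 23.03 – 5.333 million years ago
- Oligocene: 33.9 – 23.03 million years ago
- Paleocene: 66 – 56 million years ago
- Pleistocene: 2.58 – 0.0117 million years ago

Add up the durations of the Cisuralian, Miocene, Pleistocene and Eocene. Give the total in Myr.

68.2553 million years

Each duration: Cisuralian = 25.89; Miocene = 17.697; Pleistocene = 2.5683; Eocene = 22.1.
Sum: 25.89 + 17.697 + 2.5683 + 22.1 = 68.2553 Myr.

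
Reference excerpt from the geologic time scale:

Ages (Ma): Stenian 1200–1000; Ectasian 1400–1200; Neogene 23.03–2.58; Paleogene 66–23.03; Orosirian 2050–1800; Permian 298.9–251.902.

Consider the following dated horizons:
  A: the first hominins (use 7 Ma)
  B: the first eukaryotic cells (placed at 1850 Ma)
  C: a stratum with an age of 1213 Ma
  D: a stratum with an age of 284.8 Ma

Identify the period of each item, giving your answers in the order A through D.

A: 7 Ma lies in 23.03–2.58 Ma, so Neogene.
B: 1850 Ma lies in 2050–1800 Ma, so Orosirian.
C: 1213 Ma lies in 1400–1200 Ma, so Ectasian.
D: 284.8 Ma lies in 298.9–251.902 Ma, so Permian.

A — Neogene; B — Orosirian; C — Ectasian; D — Permian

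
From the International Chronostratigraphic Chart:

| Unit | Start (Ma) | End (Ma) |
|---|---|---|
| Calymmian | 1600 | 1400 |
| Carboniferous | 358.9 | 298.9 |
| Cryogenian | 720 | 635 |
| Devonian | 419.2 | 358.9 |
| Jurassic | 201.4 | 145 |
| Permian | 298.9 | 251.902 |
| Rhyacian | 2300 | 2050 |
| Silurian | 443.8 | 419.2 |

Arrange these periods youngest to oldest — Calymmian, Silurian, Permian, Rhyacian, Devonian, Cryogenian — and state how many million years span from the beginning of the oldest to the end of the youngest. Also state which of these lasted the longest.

From the excerpt: Calymmian 1600–1400; Silurian 443.8–419.2; Permian 298.9–251.902; Rhyacian 2300–2050; Devonian 419.2–358.9; Cryogenian 720–635 (Ma).
Larger Ma is earlier, so the oldest is Rhyacian and the youngest is Permian; youngest to oldest: Permian, Devonian, Silurian, Cryogenian, Calymmian, Rhyacian.
Oldest start 2300 minus youngest end 251.902 gives 2048.098 Myr overall.
Individual lengths (start − end): Calymmian 200; Devonian 60.3; Rhyacian 250; Silurian 24.6; Cryogenian 85; Permian 46.998. The largest is Rhyacian at 250 Myr.

Permian, Devonian, Silurian, Cryogenian, Calymmian, Rhyacian; total span 2048.098 Myr; longest is Rhyacian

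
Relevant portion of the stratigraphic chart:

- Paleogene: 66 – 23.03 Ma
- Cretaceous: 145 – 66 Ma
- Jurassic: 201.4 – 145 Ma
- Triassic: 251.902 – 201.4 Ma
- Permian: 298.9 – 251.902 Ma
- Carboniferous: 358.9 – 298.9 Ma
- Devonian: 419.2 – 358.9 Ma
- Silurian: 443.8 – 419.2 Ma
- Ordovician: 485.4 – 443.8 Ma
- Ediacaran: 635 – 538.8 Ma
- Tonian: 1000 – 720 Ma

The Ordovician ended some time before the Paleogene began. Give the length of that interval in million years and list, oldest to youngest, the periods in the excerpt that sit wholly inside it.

End of Ordovician = 443.8 Ma; start of Paleogene = 66 Ma.
Gap = 443.8 − 66 = 377.8 Myr.
Periods wholly inside 443.8–66 Ma: Silurian (443.8–419.2), Devonian (419.2–358.9), Carboniferous (358.9–298.9), Permian (298.9–251.902), Triassic (251.902–201.4), Jurassic (201.4–145), Cretaceous (145–66).

377.8 million years; Silurian, Devonian, Carboniferous, Permian, Triassic, Jurassic, Cretaceous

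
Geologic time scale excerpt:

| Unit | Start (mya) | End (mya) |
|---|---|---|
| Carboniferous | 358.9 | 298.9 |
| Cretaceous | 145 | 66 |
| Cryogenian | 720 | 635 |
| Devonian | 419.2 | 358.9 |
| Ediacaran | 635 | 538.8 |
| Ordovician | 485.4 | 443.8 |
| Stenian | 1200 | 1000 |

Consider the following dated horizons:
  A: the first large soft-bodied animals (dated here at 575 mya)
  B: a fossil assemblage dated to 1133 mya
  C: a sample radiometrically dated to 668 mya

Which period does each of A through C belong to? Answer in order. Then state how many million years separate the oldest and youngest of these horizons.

A — Ediacaran; B — Stenian; C — Cryogenian; span 558 million years

A: 575 Ma lies in 635–538.8 Ma, so Ediacaran.
B: 1133 Ma lies in 1200–1000 Ma, so Stenian.
C: 668 Ma lies in 720–635 Ma, so Cryogenian.
Oldest = 1133 Ma, youngest = 575 Ma → span 558 Myr.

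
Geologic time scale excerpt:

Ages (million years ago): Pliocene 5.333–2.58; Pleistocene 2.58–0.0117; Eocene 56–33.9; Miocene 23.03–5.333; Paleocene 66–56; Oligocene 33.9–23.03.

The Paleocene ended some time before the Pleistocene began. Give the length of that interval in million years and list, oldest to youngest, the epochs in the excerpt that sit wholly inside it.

End of Paleocene = 56 Ma; start of Pleistocene = 2.58 Ma.
Gap = 56 − 2.58 = 53.42 Myr.
Epochs wholly inside 56–2.58 Ma: Eocene (56–33.9), Oligocene (33.9–23.03), Miocene (23.03–5.333), Pliocene (5.333–2.58).

53.42 million years; Eocene, Oligocene, Miocene, Pliocene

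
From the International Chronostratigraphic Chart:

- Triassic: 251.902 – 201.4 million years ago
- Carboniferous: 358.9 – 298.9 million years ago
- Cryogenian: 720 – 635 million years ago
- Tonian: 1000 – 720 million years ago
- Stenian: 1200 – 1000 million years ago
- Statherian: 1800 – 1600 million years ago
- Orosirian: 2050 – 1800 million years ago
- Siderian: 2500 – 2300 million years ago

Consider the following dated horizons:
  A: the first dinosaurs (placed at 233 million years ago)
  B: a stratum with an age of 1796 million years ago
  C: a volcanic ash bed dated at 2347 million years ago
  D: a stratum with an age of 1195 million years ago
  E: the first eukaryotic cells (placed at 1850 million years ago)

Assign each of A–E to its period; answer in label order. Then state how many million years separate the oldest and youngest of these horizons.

A — Triassic; B — Statherian; C — Siderian; D — Stenian; E — Orosirian; span 2114 million years

A: 233 Ma lies in 251.902–201.4 Ma, so Triassic.
B: 1796 Ma lies in 1800–1600 Ma, so Statherian.
C: 2347 Ma lies in 2500–2300 Ma, so Siderian.
D: 1195 Ma lies in 1200–1000 Ma, so Stenian.
E: 1850 Ma lies in 2050–1800 Ma, so Orosirian.
Oldest = 2347 Ma, youngest = 233 Ma → span 2114 Myr.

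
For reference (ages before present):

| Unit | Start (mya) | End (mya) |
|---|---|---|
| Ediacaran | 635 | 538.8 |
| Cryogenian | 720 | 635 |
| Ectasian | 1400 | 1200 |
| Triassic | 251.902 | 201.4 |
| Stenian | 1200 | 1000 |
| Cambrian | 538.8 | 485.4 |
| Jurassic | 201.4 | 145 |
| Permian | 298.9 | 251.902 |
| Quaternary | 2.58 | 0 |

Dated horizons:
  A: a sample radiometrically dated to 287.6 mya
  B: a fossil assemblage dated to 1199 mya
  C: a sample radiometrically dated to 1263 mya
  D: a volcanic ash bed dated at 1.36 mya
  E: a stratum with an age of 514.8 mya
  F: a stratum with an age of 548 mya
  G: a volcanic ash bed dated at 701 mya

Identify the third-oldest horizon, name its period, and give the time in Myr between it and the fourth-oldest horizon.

G, in the Cryogenian; 153 million years to F

Larger Ma means older, so oldest first: C 1263 > B 1199 > G 701 > F 548 > E 514.8 > A 287.6 > D 1.36.
Counting 3 along gives G (701 Ma); the excerpt puts that inside the Cryogenian, 720–635 Ma.
Next in line is F (548 Ma), and 701 − 548 = 153 Myr.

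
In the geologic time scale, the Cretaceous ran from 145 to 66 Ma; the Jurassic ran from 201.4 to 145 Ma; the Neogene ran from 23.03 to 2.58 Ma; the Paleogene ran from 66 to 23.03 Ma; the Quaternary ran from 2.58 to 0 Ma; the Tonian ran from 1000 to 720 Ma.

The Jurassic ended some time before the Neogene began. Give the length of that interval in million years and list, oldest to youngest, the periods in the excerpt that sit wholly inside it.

121.97 million years; Cretaceous, Paleogene

End of Jurassic = 145 Ma; start of Neogene = 23.03 Ma.
Gap = 145 − 23.03 = 121.97 Myr.
Periods wholly inside 145–23.03 Ma: Cretaceous (145–66), Paleogene (66–23.03).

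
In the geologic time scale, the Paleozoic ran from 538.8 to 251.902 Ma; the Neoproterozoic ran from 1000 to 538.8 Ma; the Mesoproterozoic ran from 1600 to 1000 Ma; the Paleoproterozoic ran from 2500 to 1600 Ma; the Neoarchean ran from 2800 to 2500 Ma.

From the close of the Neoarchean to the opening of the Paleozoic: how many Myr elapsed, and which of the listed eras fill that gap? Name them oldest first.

1961.2 million years; Paleoproterozoic, Mesoproterozoic, Neoproterozoic

End of Neoarchean = 2500 Ma; start of Paleozoic = 538.8 Ma.
Gap = 2500 − 538.8 = 1961.2 Myr.
Eras wholly inside 2500–538.8 Ma: Paleoproterozoic (2500–1600), Mesoproterozoic (1600–1000), Neoproterozoic (1000–538.8).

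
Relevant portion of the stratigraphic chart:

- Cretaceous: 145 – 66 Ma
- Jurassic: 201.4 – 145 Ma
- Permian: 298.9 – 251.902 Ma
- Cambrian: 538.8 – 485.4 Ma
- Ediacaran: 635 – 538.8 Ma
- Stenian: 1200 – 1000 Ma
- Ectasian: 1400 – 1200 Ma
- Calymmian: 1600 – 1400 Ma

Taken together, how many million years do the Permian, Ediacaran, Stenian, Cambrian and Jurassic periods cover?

Duration is start − end for each: (298.9 − 251.902) + (635 − 538.8) + (1200 − 1000) + (538.8 − 485.4) + (201.4 − 145).
That is 46.998 + 96.2 + 200 + 53.4 + 56.4, which totals 452.998 million years.

452.998 million years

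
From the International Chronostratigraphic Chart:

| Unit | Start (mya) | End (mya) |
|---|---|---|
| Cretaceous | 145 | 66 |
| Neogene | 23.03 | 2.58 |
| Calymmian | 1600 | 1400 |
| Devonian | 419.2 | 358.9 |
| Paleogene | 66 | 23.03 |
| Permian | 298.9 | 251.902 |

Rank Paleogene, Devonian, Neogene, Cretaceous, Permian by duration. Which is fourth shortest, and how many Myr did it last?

Durations: Paleogene 42.97; Devonian 60.3; Neogene 20.45; Cretaceous 79; Permian 46.998 Myr.
Sorted shortest-first: Neogene (20.45), Paleogene (42.97), Permian (46.998), Devonian (60.3), Cretaceous (79).
The fourth shortest is Devonian at 60.3 Myr.

Devonian, 60.3 million years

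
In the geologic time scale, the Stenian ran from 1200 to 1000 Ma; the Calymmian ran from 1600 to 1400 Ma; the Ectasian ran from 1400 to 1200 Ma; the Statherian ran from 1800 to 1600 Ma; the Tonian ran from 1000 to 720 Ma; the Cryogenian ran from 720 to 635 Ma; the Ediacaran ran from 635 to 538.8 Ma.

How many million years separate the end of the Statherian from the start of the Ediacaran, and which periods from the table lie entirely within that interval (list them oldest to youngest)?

The Statherian closes at 1600 Ma and the Ediacaran opens at 635 Ma, so the interval is 1600 − 635 = 965 Myr.
A period fits inside if it starts at or after 1600 Ma and ends at or before 635 Ma; oldest first that gives Calymmian, Ectasian, Stenian, Tonian, Cryogenian.

965 million years; Calymmian, Ectasian, Stenian, Tonian, Cryogenian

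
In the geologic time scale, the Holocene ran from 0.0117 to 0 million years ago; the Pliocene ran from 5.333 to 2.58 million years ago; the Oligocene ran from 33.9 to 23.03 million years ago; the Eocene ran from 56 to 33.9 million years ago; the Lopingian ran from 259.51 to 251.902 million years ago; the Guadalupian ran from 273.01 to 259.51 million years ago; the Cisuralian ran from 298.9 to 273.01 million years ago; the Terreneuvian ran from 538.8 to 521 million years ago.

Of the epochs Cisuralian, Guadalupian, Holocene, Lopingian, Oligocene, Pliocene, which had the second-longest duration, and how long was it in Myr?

Guadalupian, 13.5 million years

Start − end for each: Cisuralian 298.9 − 273.01 = 25.89; Guadalupian 273.01 − 259.51 = 13.5; Holocene 0.0117 − 0 = 0.0117; Lopingian 259.51 − 251.902 = 7.608; Oligocene 33.9 − 23.03 = 10.87; Pliocene 5.333 − 2.58 = 2.753.
Ranking these from longest: Cisuralian > Guadalupian > Oligocene > Lopingian > Pliocene > Holocene.
Position 2 in that ranking is Guadalupian, which lasted 13.5 Myr.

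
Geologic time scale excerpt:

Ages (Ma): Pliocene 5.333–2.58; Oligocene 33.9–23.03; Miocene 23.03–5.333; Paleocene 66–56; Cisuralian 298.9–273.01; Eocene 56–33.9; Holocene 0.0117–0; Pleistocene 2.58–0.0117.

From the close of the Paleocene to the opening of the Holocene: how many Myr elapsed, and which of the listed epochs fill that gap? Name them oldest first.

55.9883 million years; Eocene, Oligocene, Miocene, Pliocene, Pleistocene

The Paleocene closes at 56 Ma and the Holocene opens at 0.0117 Ma, so the interval is 56 − 0.0117 = 55.9883 Myr.
An epoch fits inside if it starts at or after 56 Ma and ends at or before 0.0117 Ma; oldest first that gives Eocene, Oligocene, Miocene, Pliocene, Pleistocene.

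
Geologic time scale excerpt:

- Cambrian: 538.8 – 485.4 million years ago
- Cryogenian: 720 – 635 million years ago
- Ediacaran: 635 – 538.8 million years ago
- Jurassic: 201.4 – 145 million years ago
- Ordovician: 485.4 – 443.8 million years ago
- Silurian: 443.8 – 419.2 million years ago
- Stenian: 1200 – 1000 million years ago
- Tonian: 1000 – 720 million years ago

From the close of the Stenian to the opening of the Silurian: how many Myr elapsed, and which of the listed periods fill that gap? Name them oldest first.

556.2 million years; Tonian, Cryogenian, Ediacaran, Cambrian, Ordovician

End of Stenian = 1000 Ma; start of Silurian = 443.8 Ma.
Gap = 1000 − 443.8 = 556.2 Myr.
Periods wholly inside 1000–443.8 Ma: Tonian (1000–720), Cryogenian (720–635), Ediacaran (635–538.8), Cambrian (538.8–485.4), Ordovician (485.4–443.8).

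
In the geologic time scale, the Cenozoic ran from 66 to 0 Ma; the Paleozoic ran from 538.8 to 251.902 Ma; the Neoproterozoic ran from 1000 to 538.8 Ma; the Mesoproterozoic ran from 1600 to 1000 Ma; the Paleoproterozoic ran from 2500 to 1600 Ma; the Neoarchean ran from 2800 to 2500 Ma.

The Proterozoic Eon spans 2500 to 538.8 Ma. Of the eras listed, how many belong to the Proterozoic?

Eras inside 2500–538.8 Ma: Paleoproterozoic, Mesoproterozoic, Neoproterozoic — 3 in total.

3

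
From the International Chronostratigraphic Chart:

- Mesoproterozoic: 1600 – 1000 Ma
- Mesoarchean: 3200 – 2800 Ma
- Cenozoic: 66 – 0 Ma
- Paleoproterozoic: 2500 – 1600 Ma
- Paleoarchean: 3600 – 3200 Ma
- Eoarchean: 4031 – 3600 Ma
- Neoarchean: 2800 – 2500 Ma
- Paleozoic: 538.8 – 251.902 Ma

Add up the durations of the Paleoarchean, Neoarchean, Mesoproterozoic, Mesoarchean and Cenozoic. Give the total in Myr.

1766 million years

Duration is start − end for each: (3600 − 3200) + (2800 − 2500) + (1600 − 1000) + (3200 − 2800) + (66 − 0).
That is 400 + 300 + 600 + 400 + 66, which totals 1766 million years.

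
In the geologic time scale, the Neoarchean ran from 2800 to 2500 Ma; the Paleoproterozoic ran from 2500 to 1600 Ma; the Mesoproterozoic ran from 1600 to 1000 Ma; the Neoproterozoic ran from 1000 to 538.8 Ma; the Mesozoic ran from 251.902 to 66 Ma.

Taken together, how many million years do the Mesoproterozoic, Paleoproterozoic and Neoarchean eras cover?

1800 million years

Duration is start − end for each: (1600 − 1000) + (2500 − 1600) + (2800 − 2500).
That is 600 + 900 + 300, which totals 1800 million years.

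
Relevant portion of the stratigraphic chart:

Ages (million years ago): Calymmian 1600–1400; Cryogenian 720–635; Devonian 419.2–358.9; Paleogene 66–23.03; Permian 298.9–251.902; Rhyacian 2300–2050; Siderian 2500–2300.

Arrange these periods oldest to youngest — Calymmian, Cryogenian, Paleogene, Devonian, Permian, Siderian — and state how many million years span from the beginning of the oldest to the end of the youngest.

Start ages (Ma): Siderian 2500, Calymmian 1600, Cryogenian 720, Devonian 419.2, Permian 298.9, Paleogene 66.
Ordered oldest to youngest: Siderian, Calymmian, Cryogenian, Devonian, Permian, Paleogene.
Span = 2500 − 23.03 = 2476.97 Myr.

Siderian → Calymmian → Cryogenian → Devonian → Permian → Paleogene; total span 2476.97 Myr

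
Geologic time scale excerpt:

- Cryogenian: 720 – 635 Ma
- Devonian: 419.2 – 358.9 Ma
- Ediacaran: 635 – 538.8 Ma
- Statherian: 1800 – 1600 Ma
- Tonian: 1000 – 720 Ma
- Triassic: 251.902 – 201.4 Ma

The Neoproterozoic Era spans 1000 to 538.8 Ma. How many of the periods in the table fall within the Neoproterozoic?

Periods inside 1000–538.8 Ma: Tonian, Cryogenian, Ediacaran — 3 in total.

3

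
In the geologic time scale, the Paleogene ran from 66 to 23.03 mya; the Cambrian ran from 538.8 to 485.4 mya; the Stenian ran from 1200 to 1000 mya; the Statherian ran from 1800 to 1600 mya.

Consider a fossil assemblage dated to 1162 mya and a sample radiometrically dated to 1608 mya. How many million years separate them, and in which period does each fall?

446 million years apart; the first in the Stenian, the second in the Statherian

Elapsed time: 1608 − 1162 = 446 Myr.
1162 Ma lies within 1200–1000 Ma: Stenian.
1608 Ma lies within 1800–1600 Ma: Statherian.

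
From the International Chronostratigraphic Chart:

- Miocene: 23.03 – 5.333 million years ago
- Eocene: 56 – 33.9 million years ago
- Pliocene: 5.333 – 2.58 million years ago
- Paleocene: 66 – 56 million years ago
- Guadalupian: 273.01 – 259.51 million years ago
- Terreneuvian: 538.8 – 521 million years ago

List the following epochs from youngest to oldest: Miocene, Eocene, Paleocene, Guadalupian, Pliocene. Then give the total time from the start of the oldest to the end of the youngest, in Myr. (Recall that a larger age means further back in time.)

Pliocene → Miocene → Eocene → Paleocene → Guadalupian; total span 270.43 Myr

Start ages (Ma): Guadalupian 273.01, Paleocene 66, Eocene 56, Miocene 23.03, Pliocene 5.333.
Ordered youngest to oldest: Pliocene, Miocene, Eocene, Paleocene, Guadalupian.
Span = 273.01 − 2.58 = 270.43 Myr.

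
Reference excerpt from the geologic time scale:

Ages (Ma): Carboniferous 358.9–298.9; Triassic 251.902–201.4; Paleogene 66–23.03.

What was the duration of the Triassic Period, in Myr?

251.902 − 201.4 = 50.502 million years.

50.502 million years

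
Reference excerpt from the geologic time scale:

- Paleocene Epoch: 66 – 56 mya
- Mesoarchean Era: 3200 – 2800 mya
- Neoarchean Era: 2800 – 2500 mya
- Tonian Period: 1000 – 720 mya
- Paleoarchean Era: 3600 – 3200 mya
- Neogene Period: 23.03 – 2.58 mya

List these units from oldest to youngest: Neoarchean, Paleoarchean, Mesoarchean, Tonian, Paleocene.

Paleoarchean, then Mesoarchean, then Neoarchean, then Tonian, then Paleocene

Sorting by start age (descending Ma, since larger Ma = older): Paleoarchean start 3600, Mesoarchean start 3200, Neoarchean start 2800, Tonian start 1000, Paleocene start 66.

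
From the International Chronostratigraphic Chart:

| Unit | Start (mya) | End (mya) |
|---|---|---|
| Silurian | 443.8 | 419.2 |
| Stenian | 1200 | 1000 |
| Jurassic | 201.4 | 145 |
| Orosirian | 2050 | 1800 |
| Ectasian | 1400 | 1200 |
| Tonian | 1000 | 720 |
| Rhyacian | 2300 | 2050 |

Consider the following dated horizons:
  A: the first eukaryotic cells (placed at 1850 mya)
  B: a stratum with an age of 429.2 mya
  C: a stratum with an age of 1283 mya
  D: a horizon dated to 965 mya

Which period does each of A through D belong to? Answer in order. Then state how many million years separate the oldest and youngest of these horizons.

A — Orosirian; B — Silurian; C — Ectasian; D — Tonian; span 1420.8 million years

Match each age against the start–end ranges in the excerpt: A = 1850 Ma → Orosirian (2050–1800); B = 429.2 Ma → Silurian (443.8–419.2); C = 1283 Ma → Ectasian (1400–1200); D = 965 Ma → Tonian (1000–720).
The largest age is 1850 Ma and the smallest is 429.2 Ma; their difference is 1420.8 Myr.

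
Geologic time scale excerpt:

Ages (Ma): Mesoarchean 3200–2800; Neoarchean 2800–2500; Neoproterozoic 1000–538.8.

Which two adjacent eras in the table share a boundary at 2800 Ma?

Mesoarchean and Neoarchean

The Mesoarchean ends at 2800 Ma and the Neoarchean begins at 2800 Ma, so they share that boundary.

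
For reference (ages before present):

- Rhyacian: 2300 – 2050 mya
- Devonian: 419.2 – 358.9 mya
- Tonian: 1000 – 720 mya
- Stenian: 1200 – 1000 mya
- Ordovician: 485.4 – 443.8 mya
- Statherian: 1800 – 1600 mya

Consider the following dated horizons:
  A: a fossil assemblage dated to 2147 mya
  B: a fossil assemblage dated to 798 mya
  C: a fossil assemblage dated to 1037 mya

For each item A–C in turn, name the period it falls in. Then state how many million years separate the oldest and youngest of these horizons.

A — Rhyacian; B — Tonian; C — Stenian; span 1349 million years

Match each age against the start–end ranges in the excerpt: A = 2147 Ma → Rhyacian (2300–2050); B = 798 Ma → Tonian (1000–720); C = 1037 Ma → Stenian (1200–1000).
The largest age is 2147 Ma and the smallest is 798 Ma; their difference is 1349 Myr.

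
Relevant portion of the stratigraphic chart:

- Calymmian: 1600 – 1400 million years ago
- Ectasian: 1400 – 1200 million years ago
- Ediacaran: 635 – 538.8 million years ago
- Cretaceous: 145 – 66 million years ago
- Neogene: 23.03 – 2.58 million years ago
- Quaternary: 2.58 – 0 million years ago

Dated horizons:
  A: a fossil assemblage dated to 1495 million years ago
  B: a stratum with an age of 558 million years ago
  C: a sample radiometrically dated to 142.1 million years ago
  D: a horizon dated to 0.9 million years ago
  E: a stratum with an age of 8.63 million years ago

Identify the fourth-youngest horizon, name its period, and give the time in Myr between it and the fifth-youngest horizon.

Smaller Ma means younger, so youngest first: D 0.9 < E 8.63 < C 142.1 < B 558 < A 1495.
Counting 4 along gives B (558 Ma); the excerpt puts that inside the Ediacaran, 635–538.8 Ma.
Next in line is A (1495 Ma), and 1495 − 558 = 937 Myr.

B, in the Ediacaran; 937 million years to A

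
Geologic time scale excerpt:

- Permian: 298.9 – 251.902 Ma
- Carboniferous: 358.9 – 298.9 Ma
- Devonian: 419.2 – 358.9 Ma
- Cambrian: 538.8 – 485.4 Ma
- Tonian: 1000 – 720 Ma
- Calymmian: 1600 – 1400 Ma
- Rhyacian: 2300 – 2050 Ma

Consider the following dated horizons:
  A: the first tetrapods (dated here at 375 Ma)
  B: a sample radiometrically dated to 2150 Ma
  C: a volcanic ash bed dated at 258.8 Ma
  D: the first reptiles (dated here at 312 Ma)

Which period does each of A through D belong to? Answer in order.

Match each age against the start–end ranges in the excerpt: A = 375 Ma → Devonian (419.2–358.9); B = 2150 Ma → Rhyacian (2300–2050); C = 258.8 Ma → Permian (298.9–251.902); D = 312 Ma → Carboniferous (358.9–298.9).

A — Devonian; B — Rhyacian; C — Permian; D — Carboniferous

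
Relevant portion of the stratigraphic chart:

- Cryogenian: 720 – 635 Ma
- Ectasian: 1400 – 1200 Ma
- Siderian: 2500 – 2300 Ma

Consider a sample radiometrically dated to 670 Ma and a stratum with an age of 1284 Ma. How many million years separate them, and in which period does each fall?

Elapsed time: 1284 − 670 = 614 Myr.
670 Ma lies within 720–635 Ma: Cryogenian.
1284 Ma lies within 1400–1200 Ma: Ectasian.

614 million years apart; the first in the Cryogenian, the second in the Ectasian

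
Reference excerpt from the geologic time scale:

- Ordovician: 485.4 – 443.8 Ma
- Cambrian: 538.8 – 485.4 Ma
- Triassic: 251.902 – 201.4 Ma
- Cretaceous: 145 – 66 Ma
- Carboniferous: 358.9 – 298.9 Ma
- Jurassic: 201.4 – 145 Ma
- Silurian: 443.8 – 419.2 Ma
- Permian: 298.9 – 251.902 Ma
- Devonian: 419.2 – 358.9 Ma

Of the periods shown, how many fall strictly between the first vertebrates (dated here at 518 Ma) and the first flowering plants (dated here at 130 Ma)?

7

The older date is 518 Ma and the younger is 130 Ma.
Periods with start < 518 and end > 130 Ma: Ordovician (485.4–443.8), Silurian (443.8–419.2), Devonian (419.2–358.9), Carboniferous (358.9–298.9), Permian (298.9–251.902), Triassic (251.902–201.4), Jurassic (201.4–145).
That is 7 complete periods.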